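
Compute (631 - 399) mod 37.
10

(631 - 399) = 232
232 mod 37 = 10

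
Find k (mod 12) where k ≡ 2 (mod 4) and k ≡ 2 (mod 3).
M = 4 × 3 = 12. M₁ = 3, y₁ ≡ 3 (mod 4). M₂ = 4, y₂ ≡ 1 (mod 3). k = 2×3×3 + 2×4×1 ≡ 2 (mod 12)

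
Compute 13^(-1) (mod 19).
3

Using Extended Euclidean Algorithm:
gcd(13, 19) = 1
Bezout coefficients: 13 × 3 + 19 × -2 = 1
So 13 × 3 ≡ 1 (mod 19)
The inverse is 3 mod 19 = 3
Verification: 13 × 3 = 39 = 2 × 19 + 1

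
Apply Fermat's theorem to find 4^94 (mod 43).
By Fermat: 4^{42} ≡ 1 (mod 43). 94 = 2×42 + 10. So 4^{94} ≡ 4^{10} ≡ 21 (mod 43)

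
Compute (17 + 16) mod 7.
5

(17 + 16) = 33
33 mod 7 = 5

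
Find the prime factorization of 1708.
2^2 × 7 × 61

Divide by primes starting from smallest:
1708 ÷ 2 = 854
854 ÷ 2 = 427
427 ÷ 7 = 61
61 ÷ 61 = 1

1708 = 2^2 × 7 × 61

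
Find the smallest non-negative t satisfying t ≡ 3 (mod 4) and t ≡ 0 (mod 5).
M = 4 × 5 = 20. M₁ = 5, y₁ ≡ 1 (mod 4). M₂ = 4, y₂ ≡ 4 (mod 5). t = 3×5×1 + 0×4×4 ≡ 15 (mod 20)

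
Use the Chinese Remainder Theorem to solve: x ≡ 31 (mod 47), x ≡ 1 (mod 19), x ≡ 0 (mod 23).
18032

Using the Chinese Remainder Theorem:
M = product of moduli = 20539
For equation 1: M_1 = 437, 437 ≡ 14 (mod 47), inverse of 437 mod 47 is 37 (check: 14 × 37 = 518 ≡ 1 (mod 47))
For equation 2: M_2 = 1081, 1081 ≡ 17 (mod 19), inverse of 1081 mod 19 is 9 (check: 17 × 9 = 153 ≡ 1 (mod 19))
For equation 3: M_3 = 893, 893 ≡ 19 (mod 23), inverse of 893 mod 23 is 17 (check: 19 × 17 = 323 ≡ 1 (mod 23))
Combine: x ≡ Σ r_i×M_i×(M_i⁻¹ mod m_i) = 31×437×37 + 1×1081×9 + 0×893×17 = 501239 + 9729 + 0 = 510968
510968 mod 20539 = 18032
x ≡ 18032 (mod 20539)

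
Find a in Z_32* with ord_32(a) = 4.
7 has order 4 mod 32 since 7^{4} ≡ 1 (mod 32) and no smaller power works.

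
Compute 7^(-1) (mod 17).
5

Using Extended Euclidean Algorithm:
gcd(7, 17) = 1
Bezout coefficients: 7 × 5 + 17 × -2 = 1
So 7 × 5 ≡ 1 (mod 17)
The inverse is 5 mod 17 = 5
Verification: 7 × 5 = 35 = 2 × 17 + 1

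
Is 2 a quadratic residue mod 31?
By Euler's criterion: 2^{15} ≡ 1 (mod 31). Since this equals 1, 2 is a QR.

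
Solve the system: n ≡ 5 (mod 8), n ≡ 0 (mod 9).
M = 8 × 9 = 72. M₁ = 9, y₁ ≡ 1 (mod 8). M₂ = 8, y₂ ≡ 8 (mod 9). n = 5×9×1 + 0×8×8 ≡ 45 (mod 72)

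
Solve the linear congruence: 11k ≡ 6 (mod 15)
6

Since gcd(11, 15) = 1 divides 6, a solution exists.
Multiply both sides by the inverse of 11 mod 15:
  11^(-1) mod 15 = 11
  x ≡ 11 × 6 ≡ 66 ≡ 6 (mod 15)
Verification: 11 × 6 = 66 = 4 × 15 + 6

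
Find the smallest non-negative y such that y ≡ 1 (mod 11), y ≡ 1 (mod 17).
1

Using the Chinese Remainder Theorem:
M = product of moduli = 187
For equation 1: M_1 = 17, 17 ≡ 6 (mod 11), inverse of 17 mod 11 is 2 (check: 6 × 2 = 12 ≡ 1 (mod 11))
For equation 2: M_2 = 11, 11 ≡ 11 (mod 17), inverse of 11 mod 17 is 14 (check: 11 × 14 = 154 ≡ 1 (mod 17))
Combine: y ≡ Σ r_i×M_i×(M_i⁻¹ mod m_i) = 1×17×2 + 1×11×14 = 34 + 154 = 188
188 mod 187 = 1
y ≡ 1 (mod 187)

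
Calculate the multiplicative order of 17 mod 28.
Powers of 17 mod 28: 17^1≡17, 17^2≡9, 17^3≡13, 17^4≡25, 17^5≡5, 17^6≡1. Order = 6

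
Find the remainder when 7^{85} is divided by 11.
By Fermat: 7^{10} ≡ 1 (mod 11). 85 = 8×10 + 5. So 7^{85} ≡ 7^{5} ≡ 10 (mod 11)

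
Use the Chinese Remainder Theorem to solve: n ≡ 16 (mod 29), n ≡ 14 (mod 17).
422

Using the Chinese Remainder Theorem:
M = product of moduli = 493
For equation 1: M_1 = 17, 17 ≡ 17 (mod 29), inverse of 17 mod 29 is 12 (check: 17 × 12 = 204 ≡ 1 (mod 29))
For equation 2: M_2 = 29, 29 ≡ 12 (mod 17), inverse of 29 mod 17 is 10 (check: 12 × 10 = 120 ≡ 1 (mod 17))
Combine: n ≡ Σ r_i×M_i×(M_i⁻¹ mod m_i) = 16×17×12 + 14×29×10 = 3264 + 4060 = 7324
7324 mod 493 = 422
n ≡ 422 (mod 493)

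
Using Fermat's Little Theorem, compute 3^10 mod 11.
By Fermat's Little Theorem, 3^{10} ≡ 1 (mod 11) since 11 is prime and gcd(3, 11) = 1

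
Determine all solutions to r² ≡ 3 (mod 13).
The square roots of 3 mod 13 are 9 and 4. Verify: 9² = 81 ≡ 3 (mod 13)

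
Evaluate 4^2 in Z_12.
2 = 2 (binary 10). Repeated squaring mod 12: 4^1 ≡ 4; 4^2 ≡ 4² = 16 ≡ 4. So 4^2 ≡ 4 (mod 12).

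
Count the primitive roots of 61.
16

The number of primitive roots modulo p is φ(p-1) = φ(60)
φ(60) = 16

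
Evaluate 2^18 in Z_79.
Using repeated squaring. 18 = 16 + 2 (binary 10010). Repeated squaring mod 79: 2^1 ≡ 2; 2^2 ≡ 2² = 4 ≡ 4; 2^4 ≡ 4² = 16 ≡ 16; 2^8 ≡ 16² = 256 ≡ 19; 2^16 ≡ 19² = 361 ≡ 45. Multiply: 2^18 = 2^16 × 2^2 ≡ 45 × 4 (mod 79): 45 × 4 = 180 ≡ 22. So 2^18 ≡ 22 (mod 79).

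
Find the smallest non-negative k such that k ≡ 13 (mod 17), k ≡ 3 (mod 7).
115

Using the Chinese Remainder Theorem:
M = product of moduli = 119
For equation 1: M_1 = 7, 7 ≡ 7 (mod 17), inverse of 7 mod 17 is 5 (check: 7 × 5 = 35 ≡ 1 (mod 17))
For equation 2: M_2 = 17, 17 ≡ 3 (mod 7), inverse of 17 mod 7 is 5 (check: 3 × 5 = 15 ≡ 1 (mod 7))
Combine: k ≡ Σ r_i×M_i×(M_i⁻¹ mod m_i) = 13×7×5 + 3×17×5 = 455 + 255 = 710
710 mod 119 = 115
k ≡ 115 (mod 119)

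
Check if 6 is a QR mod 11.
By Euler's criterion: 6^{5} ≡ 10 (mod 11). Since this equals -1 (≡ 10), 6 is not a QR.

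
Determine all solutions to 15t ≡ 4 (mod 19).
18

Since gcd(15, 19) = 1 divides 4, a solution exists.
Multiply both sides by the inverse of 15 mod 19:
  15^(-1) mod 19 = 14
  x ≡ 14 × 4 ≡ 56 ≡ 18 (mod 19)
Verification: 15 × 18 = 270 = 14 × 19 + 4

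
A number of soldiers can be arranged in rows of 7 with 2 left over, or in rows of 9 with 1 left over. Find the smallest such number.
M = 7 × 9 = 63. M₁ = 9, y₁ ≡ 4 (mod 7). M₂ = 7, y₂ ≡ 4 (mod 9). k = 2×9×4 + 1×7×4 ≡ 37 (mod 63). The smallest positive such number is 37.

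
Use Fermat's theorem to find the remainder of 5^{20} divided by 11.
1

By Fermat's Little Theorem, a^(p-1) ≡ 1 (mod p) for prime p and gcd(a, p) = 1
Here p = 11, so 5^10 ≡ 1 (mod 11)
We can reduce the exponent: 20 mod 10 = 0
So 5^20 ≡ 5^0 (mod 11)
Computing: 5^0 mod 11 = 1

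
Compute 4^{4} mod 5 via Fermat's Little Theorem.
1

By Fermat's Little Theorem, a^(p-1) ≡ 1 (mod p) for prime p and gcd(a, p) = 1
Here p = 5, so 4^4 ≡ 1 (mod 5)
We can reduce the exponent: 4 mod 4 = 0
So 4^4 ≡ 4^0 (mod 5)
Computing: 4^0 mod 5 = 1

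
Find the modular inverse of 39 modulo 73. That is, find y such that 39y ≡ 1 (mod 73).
15

Using Extended Euclidean Algorithm:
gcd(39, 73) = 1
Bezout coefficients: 39 × 15 + 73 × -8 = 1
So 39 × 15 ≡ 1 (mod 73)
The inverse is 15 mod 73 = 15
Verification: 39 × 15 = 585 = 8 × 73 + 1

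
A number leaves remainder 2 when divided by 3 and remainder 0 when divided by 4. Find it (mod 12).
M = 3 × 4 = 12. M₁ = 4, y₁ ≡ 1 (mod 3). M₂ = 3, y₂ ≡ 3 (mod 4). m = 2×4×1 + 0×3×3 ≡ 8 (mod 12)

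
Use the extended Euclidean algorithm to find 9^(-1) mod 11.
Extended GCD: 9(5) + 11(-4) = 1. So 9^(-1) ≡ 5 ≡ 5 (mod 11). Verify: 9 × 5 = 45 ≡ 1 (mod 11)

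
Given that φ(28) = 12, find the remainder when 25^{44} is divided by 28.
By Euler: 25^{12} ≡ 1 (mod 28) since gcd(25, 28) = 1. 44 = 3×12 + 8. So 25^{44} ≡ 25^{8} ≡ 9 (mod 28)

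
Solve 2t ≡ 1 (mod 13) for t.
7

Using Extended Euclidean Algorithm:
gcd(2, 13) = 1
Bezout coefficients: 2 × -6 + 13 × 1 = 1
So 2 × -6 ≡ 1 (mod 13)
The inverse is -6 mod 13 = 7
Verification: 2 × 7 = 14 = 1 × 13 + 1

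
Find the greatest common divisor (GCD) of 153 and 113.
1

Using the Euclidean algorithm:
153 = 1 × 113 + 40
113 = 2 × 40 + 33
40 = 1 × 33 + 7
33 = 4 × 7 + 5
7 = 1 × 5 + 2
5 = 2 × 2 + 1
2 = 2 × 1 + 0

GCD(153, 113) = 1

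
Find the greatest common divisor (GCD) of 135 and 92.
1

Using the Euclidean algorithm:
135 = 1 × 92 + 43
92 = 2 × 43 + 6
43 = 7 × 6 + 1
6 = 6 × 1 + 0

GCD(135, 92) = 1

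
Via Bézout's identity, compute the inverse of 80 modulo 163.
Extended GCD: 80(-55) + 163(27) = 1. So 80^(-1) ≡ 108 ≡ 108 (mod 163). Verify: 80 × 108 = 8640 ≡ 1 (mod 163)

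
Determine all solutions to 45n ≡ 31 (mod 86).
37

Since gcd(45, 86) = 1 divides 31, a solution exists.
Multiply both sides by the inverse of 45 mod 86:
  45^(-1) mod 86 = 65
  x ≡ 65 × 31 ≡ 2015 ≡ 37 (mod 86)
Verification: 45 × 37 = 1665 = 19 × 86 + 31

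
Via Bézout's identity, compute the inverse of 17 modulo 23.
Extended GCD: 17(-4) + 23(3) = 1. So 17^(-1) ≡ 19 ≡ 19 (mod 23). Verify: 17 × 19 = 323 ≡ 1 (mod 23)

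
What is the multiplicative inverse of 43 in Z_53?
37

Using Extended Euclidean Algorithm:
gcd(43, 53) = 1
Bezout coefficients: 43 × -16 + 53 × 13 = 1
So 43 × -16 ≡ 1 (mod 53)
The inverse is -16 mod 53 = 37
Verification: 43 × 37 = 1591 = 30 × 53 + 1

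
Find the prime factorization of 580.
2^2 × 5 × 29

Divide by primes starting from smallest:
580 ÷ 2 = 290
290 ÷ 2 = 145
145 ÷ 5 = 29
29 ÷ 29 = 1

580 = 2^2 × 5 × 29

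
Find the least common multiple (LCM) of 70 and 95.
1330

First find GCD(70, 95) using the Euclidean algorithm:
70 = 0 × 95 + 70
95 = 1 × 70 + 25
70 = 2 × 25 + 20
25 = 1 × 20 + 5
20 = 4 × 5 + 0
GCD(70, 95) = 5

LCM formula: LCM(a, b) = (a × b) / GCD(a, b)
LCM(70, 95) = (70 × 95) / 5
LCM(70, 95) = 6650 / 5
LCM(70, 95) = 1330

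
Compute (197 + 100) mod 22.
11

(197 + 100) = 297
297 mod 22 = 11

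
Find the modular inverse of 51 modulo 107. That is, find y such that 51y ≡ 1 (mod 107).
21

Using Extended Euclidean Algorithm:
gcd(51, 107) = 1
Bezout coefficients: 51 × 21 + 107 × -10 = 1
So 51 × 21 ≡ 1 (mod 107)
The inverse is 21 mod 107 = 21
Verification: 51 × 21 = 1071 = 10 × 107 + 1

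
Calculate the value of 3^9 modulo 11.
9 = 8 + 1 (binary 1001). Repeated squaring mod 11: 3^1 ≡ 3; 3^2 ≡ 3² = 9 ≡ 9; 3^4 ≡ 9² = 81 ≡ 4; 3^8 ≡ 4² = 16 ≡ 5. Multiply: 3^9 = 3^8 × 3^1 ≡ 5 × 3 (mod 11): 5 × 3 = 15 ≡ 4. So 3^9 ≡ 4 (mod 11).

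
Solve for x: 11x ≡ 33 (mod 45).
3

Since gcd(11, 45) = 1 divides 33, a solution exists.
Multiply both sides by the inverse of 11 mod 45:
  11^(-1) mod 45 = 41
  x ≡ 41 × 33 ≡ 1353 ≡ 3 (mod 45)
Verification: 11 × 3 = 33 = 0 × 45 + 33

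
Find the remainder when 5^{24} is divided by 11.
By Fermat: 5^{10} ≡ 1 (mod 11). 24 = 2×10 + 4. So 5^{24} ≡ 5^{4} ≡ 9 (mod 11)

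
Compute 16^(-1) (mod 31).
16^(-1) ≡ 2 (mod 31). Verification: 16 × 2 = 32 ≡ 1 (mod 31)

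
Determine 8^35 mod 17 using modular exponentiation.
Using Fermat: 8^{16} ≡ 1 (mod 17). 35 ≡ 3 (mod 16). So 8^{35} ≡ 8^{3} ≡ 2 (mod 17)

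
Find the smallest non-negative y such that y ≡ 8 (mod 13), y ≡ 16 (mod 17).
203

Using the Chinese Remainder Theorem:
M = product of moduli = 221
For equation 1: M_1 = 17, 17 ≡ 4 (mod 13), inverse of 17 mod 13 is 10 (check: 4 × 10 = 40 ≡ 1 (mod 13))
For equation 2: M_2 = 13, 13 ≡ 13 (mod 17), inverse of 13 mod 17 is 4 (check: 13 × 4 = 52 ≡ 1 (mod 17))
Combine: y ≡ Σ r_i×M_i×(M_i⁻¹ mod m_i) = 8×17×10 + 16×13×4 = 1360 + 832 = 2192
2192 mod 221 = 203
y ≡ 203 (mod 221)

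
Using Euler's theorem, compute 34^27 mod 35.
By Euler: 34^{24} ≡ 1 (mod 35) since gcd(34, 35) = 1. 27 = 1×24 + 3. So 34^{27} ≡ 34^{3} ≡ 34 (mod 35)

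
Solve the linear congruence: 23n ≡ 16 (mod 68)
48

Since gcd(23, 68) = 1 divides 16, a solution exists.
Multiply both sides by the inverse of 23 mod 68:
  23^(-1) mod 68 = 3
  x ≡ 3 × 16 ≡ 48 ≡ 48 (mod 68)
Verification: 23 × 48 = 1104 = 16 × 68 + 16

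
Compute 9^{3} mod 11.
3

Using successive squaring:
Binary expansion of 3: 11
Powers of 9 mod 11 (each is the square of the previous):
  9^1 ≡ 9 (mod 11)
  9^2 ≡ 9² = 81 ≡ 4 (mod 11)
3 = 2 + 1, so 9^3 = 9^2 × 9^1 ≡ 4 × 9 (mod 11)
Multiplying step by step:
  4 × 9 = 36 ≡ 3 (mod 11)
Result: 9^3 ≡ 3 (mod 11)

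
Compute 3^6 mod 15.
6 = 4 + 2 (binary 110). Repeated squaring mod 15: 3^1 ≡ 3; 3^2 ≡ 3² = 9 ≡ 9; 3^4 ≡ 9² = 81 ≡ 6. Multiply: 3^6 = 3^4 × 3^2 ≡ 6 × 9 (mod 15): 6 × 9 = 54 ≡ 9. So 3^6 ≡ 9 (mod 15).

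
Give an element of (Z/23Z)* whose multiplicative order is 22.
5 has order 22 mod 23 since 5^{22} ≡ 1 (mod 23) and no smaller power works.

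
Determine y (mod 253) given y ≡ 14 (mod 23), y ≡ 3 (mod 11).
14

Using the Chinese Remainder Theorem:
M = product of moduli = 253
For equation 1: M_1 = 11, 11 ≡ 11 (mod 23), inverse of 11 mod 23 is 21 (check: 11 × 21 = 231 ≡ 1 (mod 23))
For equation 2: M_2 = 23, 23 ≡ 1 (mod 11), inverse of 23 mod 11 is 1 (check: 1 × 1 = 1 ≡ 1 (mod 11))
Combine: y ≡ Σ r_i×M_i×(M_i⁻¹ mod m_i) = 14×11×21 + 3×23×1 = 3234 + 69 = 3303
3303 mod 253 = 14
y ≡ 14 (mod 253)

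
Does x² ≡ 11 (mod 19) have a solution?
By Euler's criterion: 11^{9} ≡ 1 (mod 19). Since this equals 1, 11 is a QR.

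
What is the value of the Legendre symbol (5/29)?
(5/29) = 5^{14} mod 29 = 1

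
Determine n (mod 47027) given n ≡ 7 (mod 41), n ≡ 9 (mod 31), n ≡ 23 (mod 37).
28994

Using the Chinese Remainder Theorem:
M = product of moduli = 47027
For equation 1: M_1 = 1147, 1147 ≡ 40 (mod 41), inverse of 1147 mod 41 is 40 (check: 40 × 40 = 1600 ≡ 1 (mod 41))
For equation 2: M_2 = 1517, 1517 ≡ 29 (mod 31), inverse of 1517 mod 31 is 15 (check: 29 × 15 = 435 ≡ 1 (mod 31))
For equation 3: M_3 = 1271, 1271 ≡ 13 (mod 37), inverse of 1271 mod 37 is 20 (check: 13 × 20 = 260 ≡ 1 (mod 37))
Combine: n ≡ Σ r_i×M_i×(M_i⁻¹ mod m_i) = 7×1147×40 + 9×1517×15 + 23×1271×20 = 321160 + 204795 + 584660 = 1110615
1110615 mod 47027 = 28994
n ≡ 28994 (mod 47027)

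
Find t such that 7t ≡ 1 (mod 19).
7^(-1) ≡ 11 (mod 19). Verification: 7 × 11 = 77 ≡ 1 (mod 19)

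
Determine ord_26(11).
Powers of 11 mod 26: 11^1≡11, 11^2≡17, 11^3≡5, 11^4≡3, 11^5≡7, 11^6≡25, 11^7≡15, 11^8≡9, 11^9≡21, 11^10≡23, 11^11≡19, 11^12≡1. Order = 12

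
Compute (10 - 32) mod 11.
0

(10 - 32) = -22
-22 mod 11 = 0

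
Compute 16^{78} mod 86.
16

Using successive squaring:
Binary expansion of 78: 1001110
Powers of 16 mod 86 (each is the square of the previous):
  16^1 ≡ 16 (mod 86)
  16^2 ≡ 16² = 256 ≡ 84 (mod 86)
  16^4 ≡ 84² = 7056 ≡ 4 (mod 86)
  16^8 ≡ 4² = 16 ≡ 16 (mod 86)
  16^16 ≡ 16² = 256 ≡ 84 (mod 86)
  16^32 ≡ 84² = 7056 ≡ 4 (mod 86)
  16^64 ≡ 4² = 16 ≡ 16 (mod 86)
78 = 64 + 8 + 4 + 2, so 16^78 = 16^64 × 16^8 × 16^4 × 16^2 ≡ 16 × 16 × 4 × 84 (mod 86)
Multiplying step by step:
  16 × 16 = 256 ≡ 84 (mod 86)
  84 × 4 = 336 ≡ 78 (mod 86)
  78 × 84 = 6552 ≡ 16 (mod 86)
Result: 16^78 ≡ 16 (mod 86)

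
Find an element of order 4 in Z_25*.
7 has order 4 mod 25 since 7^{4} ≡ 1 (mod 25) and no smaller power works.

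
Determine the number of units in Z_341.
300

Prime factorization: 341 = 11 × 31
Using the formula φ(n) = n × Π(1 - 1/p) for each prime factor p:
φ(341) = 341 × (1 - 1/11) × (1 - 1/31)
φ(341) = 300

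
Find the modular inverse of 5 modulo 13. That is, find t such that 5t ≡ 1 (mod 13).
8

Using Extended Euclidean Algorithm:
gcd(5, 13) = 1
Bezout coefficients: 5 × -5 + 13 × 2 = 1
So 5 × -5 ≡ 1 (mod 13)
The inverse is -5 mod 13 = 8
Verification: 5 × 8 = 40 = 3 × 13 + 1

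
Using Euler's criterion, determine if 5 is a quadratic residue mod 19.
By Euler's criterion: 5^{9} ≡ 1 (mod 19). Since this equals 1, 5 is a QR.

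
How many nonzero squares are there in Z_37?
For prime 37, there are (p-1)/2 = (37-1)/2 = 18 quadratic residues (excluding 0).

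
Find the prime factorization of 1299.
3 × 433

Divide by primes starting from smallest:
1299 ÷ 3 = 433
433 ÷ 433 = 1

1299 = 3 × 433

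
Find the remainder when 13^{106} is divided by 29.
By Fermat: 13^{28} ≡ 1 (mod 29). 106 = 3×28 + 22. So 13^{106} ≡ 13^{22} ≡ 16 (mod 29)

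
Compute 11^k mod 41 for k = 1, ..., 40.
g^1, g^2, ..., g^{40} mod 41: {11, 39, 19, 4, 3, 33, 35, 16, 12, 9, 17, 23, 7, 36, 27, 10, 28, 21, 26, 40, 30, 2, 22, 37, 38, 8, 6, 25, 29, 32, 24, 18, 34, 5, 14, 31, 13, 20, 15, 1}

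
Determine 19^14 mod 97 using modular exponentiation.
Using repeated squaring. 14 = 8 + 4 + 2 (binary 1110). Repeated squaring mod 97: 19^1 ≡ 19; 19^2 ≡ 19² = 361 ≡ 70; 19^4 ≡ 70² = 4900 ≡ 50; 19^8 ≡ 50² = 2500 ≡ 75. Multiply: 19^14 = 19^8 × 19^4 × 19^2 ≡ 75 × 50 × 70 (mod 97): 75 × 50 = 3750 ≡ 64; 64 × 70 = 4480 ≡ 18. So 19^14 ≡ 18 (mod 97).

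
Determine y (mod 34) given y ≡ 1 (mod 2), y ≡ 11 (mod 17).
11

Using the Chinese Remainder Theorem:
M = product of moduli = 34
For equation 1: M_1 = 17, 17 ≡ 1 (mod 2), inverse of 17 mod 2 is 1 (check: 1 × 1 = 1 ≡ 1 (mod 2))
For equation 2: M_2 = 2, 2 ≡ 2 (mod 17), inverse of 2 mod 17 is 9 (check: 2 × 9 = 18 ≡ 1 (mod 17))
Combine: y ≡ Σ r_i×M_i×(M_i⁻¹ mod m_i) = 1×17×1 + 11×2×9 = 17 + 198 = 215
215 mod 34 = 11
y ≡ 11 (mod 34)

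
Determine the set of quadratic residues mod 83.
QRs mod 83: {1, 3, 4, 7, 9, 10, 11, 12, 16, 17, 21, 23, 25, 26, 27, 28, 29, 30, 31, 33, 36, 37, 38, 40, 41, 44, 48, 49, 51, 59, 61, 63, 64, 65, 68, 69, 70, 75, 77, 78, 81}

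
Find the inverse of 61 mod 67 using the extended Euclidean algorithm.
Extended GCD: 61(11) + 67(-10) = 1. So 61^(-1) ≡ 11 ≡ 11 (mod 67). Verify: 61 × 11 = 671 ≡ 1 (mod 67)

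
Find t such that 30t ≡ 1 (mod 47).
30^(-1) ≡ 11 (mod 47). Verification: 30 × 11 = 330 ≡ 1 (mod 47)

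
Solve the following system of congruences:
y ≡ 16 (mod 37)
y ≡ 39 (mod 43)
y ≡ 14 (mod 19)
21883

Using the Chinese Remainder Theorem:
M = product of moduli = 30229
For equation 1: M_1 = 817, 817 ≡ 3 (mod 37), inverse of 817 mod 37 is 25 (check: 3 × 25 = 75 ≡ 1 (mod 37))
For equation 2: M_2 = 703, 703 ≡ 15 (mod 43), inverse of 703 mod 43 is 23 (check: 15 × 23 = 345 ≡ 1 (mod 43))
For equation 3: M_3 = 1591, 1591 ≡ 14 (mod 19), inverse of 1591 mod 19 is 15 (check: 14 × 15 = 210 ≡ 1 (mod 19))
Combine: y ≡ Σ r_i×M_i×(M_i⁻¹ mod m_i) = 16×817×25 + 39×703×23 + 14×1591×15 = 326800 + 630591 + 334110 = 1291501
1291501 mod 30229 = 21883
y ≡ 21883 (mod 30229)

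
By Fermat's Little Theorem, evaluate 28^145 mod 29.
By Fermat: 28^{28} ≡ 1 (mod 29). 145 = 5×28 + 5. So 28^{145} ≡ 28^{5} ≡ 28 (mod 29)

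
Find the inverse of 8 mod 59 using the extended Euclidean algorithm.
Extended GCD: 8(-22) + 59(3) = 1. So 8^(-1) ≡ 37 ≡ 37 (mod 59). Verify: 8 × 37 = 296 ≡ 1 (mod 59)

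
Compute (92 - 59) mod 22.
11

(92 - 59) = 33
33 mod 22 = 11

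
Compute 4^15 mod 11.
Using Fermat: 4^{10} ≡ 1 (mod 11). 15 ≡ 5 (mod 10). So 4^{15} ≡ 4^{5} ≡ 1 (mod 11)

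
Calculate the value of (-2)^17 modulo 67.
Using repeated squaring. (-2) ≡ 65 (mod 67). 17 = 16 + 1 (binary 10001). Repeated squaring mod 67: 65^1 ≡ 65; 65^2 ≡ 65² = 4225 ≡ 4; 65^4 ≡ 4² = 16 ≡ 16; 65^8 ≡ 16² = 256 ≡ 55; 65^16 ≡ 55² = 3025 ≡ 10. Multiply: (-2)^17 ≡ 65^16 × 65^1 ≡ 10 × 65 (mod 67): 10 × 65 = 650 ≡ 47. So (-2)^17 ≡ 47 (mod 67).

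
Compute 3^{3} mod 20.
7

Using successive squaring:
Binary expansion of 3: 11
Powers of 3 mod 20 (each is the square of the previous):
  3^1 ≡ 3 (mod 20)
  3^2 ≡ 3² = 9 ≡ 9 (mod 20)
3 = 2 + 1, so 3^3 = 3^2 × 3^1 ≡ 9 × 3 (mod 20)
Multiplying step by step:
  9 × 3 = 27 ≡ 7 (mod 20)
Result: 3^3 ≡ 7 (mod 20)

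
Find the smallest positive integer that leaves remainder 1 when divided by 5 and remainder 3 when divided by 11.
M = 5 × 11 = 55. M₁ = 11, y₁ ≡ 1 (mod 5). M₂ = 5, y₂ ≡ 9 (mod 11). z = 1×11×1 + 3×5×9 ≡ 36 (mod 55). The smallest positive such number is 36.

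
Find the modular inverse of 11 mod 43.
11^(-1) ≡ 4 (mod 43). Verification: 11 × 4 = 44 ≡ 1 (mod 43)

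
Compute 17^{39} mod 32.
17

Using successive squaring:
Binary expansion of 39: 100111
Powers of 17 mod 32 (each is the square of the previous):
  17^1 ≡ 17 (mod 32)
  17^2 ≡ 17² = 289 ≡ 1 (mod 32)
  17^4 ≡ 1² = 1 ≡ 1 (mod 32)
  17^8 ≡ 1² = 1 ≡ 1 (mod 32)
  17^16 ≡ 1² = 1 ≡ 1 (mod 32)
  17^32 ≡ 1² = 1 ≡ 1 (mod 32)
39 = 32 + 4 + 2 + 1, so 17^39 = 17^32 × 17^4 × 17^2 × 17^1 ≡ 1 × 1 × 1 × 17 (mod 32)
Multiplying step by step:
  1 × 1 = 1 ≡ 1 (mod 32)
  1 × 1 = 1 ≡ 1 (mod 32)
  1 × 17 = 17 ≡ 17 (mod 32)
Result: 17^39 ≡ 17 (mod 32)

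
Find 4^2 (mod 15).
2 = 2 (binary 10). Repeated squaring mod 15: 4^1 ≡ 4; 4^2 ≡ 4² = 16 ≡ 1. So 4^2 ≡ 1 (mod 15).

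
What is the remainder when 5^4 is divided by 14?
4 = 4 (binary 100). Repeated squaring mod 14: 5^1 ≡ 5; 5^2 ≡ 5² = 25 ≡ 11; 5^4 ≡ 11² = 121 ≡ 9. So 5^4 ≡ 9 (mod 14).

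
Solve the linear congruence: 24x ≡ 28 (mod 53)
10

Since gcd(24, 53) = 1 divides 28, a solution exists.
Multiply both sides by the inverse of 24 mod 53:
  24^(-1) mod 53 = 42
  x ≡ 42 × 28 ≡ 1176 ≡ 10 (mod 53)
Verification: 24 × 10 = 240 = 4 × 53 + 28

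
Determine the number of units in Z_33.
20

Prime factorization: 33 = 3 × 11
Using the formula φ(n) = n × Π(1 - 1/p) for each prime factor p:
φ(33) = 33 × (1 - 1/3) × (1 - 1/11)
φ(33) = 20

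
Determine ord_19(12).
Powers of 12 mod 19: 12^1≡12, 12^2≡11, 12^3≡18, 12^4≡7, 12^5≡8, 12^6≡1. Order = 6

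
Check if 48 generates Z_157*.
p - 1 = 156 has prime divisors 2, 3, 13. Check 48^(156/q) mod 157 for each: 48^(156/2) = 48^78 ≡ 1, 48^(156/3) = 48^52 ≡ 12, 48^(156/13) = 48^12 ≡ 39 (mod 157). Since 48^78 ≡ 1 (mod 157), the order of 48 divides 78 (in fact the order is 78) ≠ 156, so it is not a primitive root.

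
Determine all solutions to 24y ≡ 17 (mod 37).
30

Since gcd(24, 37) = 1 divides 17, a solution exists.
Multiply both sides by the inverse of 24 mod 37:
  24^(-1) mod 37 = 17
  x ≡ 17 × 17 ≡ 289 ≡ 30 (mod 37)
Verification: 24 × 30 = 720 = 19 × 37 + 17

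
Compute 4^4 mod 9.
4 = 4 (binary 100). Repeated squaring mod 9: 4^1 ≡ 4; 4^2 ≡ 4² = 16 ≡ 7; 4^4 ≡ 7² = 49 ≡ 4. So 4^4 ≡ 4 (mod 9).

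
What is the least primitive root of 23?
5

A primitive root g modulo p has order p-1 = 22
Prime divisors of 22: [2, 11]
g is a primitive root iff g^(22/q) ≢ 1 (mod 23) for each prime divisor q
Testing small values:
  g = 2: 2^11 ≡ 1, 2^2 ≡ 4 (mod 23) → 2^11 ≡ 1, not primitive root
  g = 3: 3^11 ≡ 1, 3^2 ≡ 9 (mod 23) → 3^11 ≡ 1, not primitive root
  g = 4: 4^11 ≡ 1, 4^2 ≡ 16 (mod 23) → 4^11 ≡ 1, not primitive root
  g = 5: 5^11 ≡ 22, 5^2 ≡ 2 (mod 23) → none is 1, primitive root!
The smallest primitive root is 5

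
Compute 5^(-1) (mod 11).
5^(-1) ≡ 9 (mod 11). Verification: 5 × 9 = 45 ≡ 1 (mod 11)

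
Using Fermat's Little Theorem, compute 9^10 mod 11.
By Fermat's Little Theorem, 9^{10} ≡ 1 (mod 11) since 11 is prime and gcd(9, 11) = 1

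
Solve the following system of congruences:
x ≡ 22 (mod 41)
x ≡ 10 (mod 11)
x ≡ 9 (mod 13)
1088

Using the Chinese Remainder Theorem:
M = product of moduli = 5863
For equation 1: M_1 = 143, 143 ≡ 20 (mod 41), inverse of 143 mod 41 is 39 (check: 20 × 39 = 780 ≡ 1 (mod 41))
For equation 2: M_2 = 533, 533 ≡ 5 (mod 11), inverse of 533 mod 11 is 9 (check: 5 × 9 = 45 ≡ 1 (mod 11))
For equation 3: M_3 = 451, 451 ≡ 9 (mod 13), inverse of 451 mod 13 is 3 (check: 9 × 3 = 27 ≡ 1 (mod 13))
Combine: x ≡ Σ r_i×M_i×(M_i⁻¹ mod m_i) = 22×143×39 + 10×533×9 + 9×451×3 = 122694 + 47970 + 12177 = 182841
182841 mod 5863 = 1088
x ≡ 1088 (mod 5863)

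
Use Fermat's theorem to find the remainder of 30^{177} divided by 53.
30

By Fermat's Little Theorem, a^(p-1) ≡ 1 (mod p) for prime p and gcd(a, p) = 1
Here p = 53, so 30^52 ≡ 1 (mod 53)
We can reduce the exponent: 177 mod 52 = 21
So 30^177 ≡ 30^21 (mod 53)
Computing: 30^21 mod 53 = 30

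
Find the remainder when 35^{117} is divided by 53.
By Fermat: 35^{52} ≡ 1 (mod 53). 117 = 2×52 + 13. So 35^{117} ≡ 35^{13} ≡ 30 (mod 53)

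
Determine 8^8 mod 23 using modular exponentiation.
8 = 8 (binary 1000). Repeated squaring mod 23: 8^1 ≡ 8; 8^2 ≡ 8² = 64 ≡ 18; 8^4 ≡ 18² = 324 ≡ 2; 8^8 ≡ 2² = 4 ≡ 4. So 8^8 ≡ 4 (mod 23).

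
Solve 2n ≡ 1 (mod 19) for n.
10

Using Extended Euclidean Algorithm:
gcd(2, 19) = 1
Bezout coefficients: 2 × -9 + 19 × 1 = 1
So 2 × -9 ≡ 1 (mod 19)
The inverse is -9 mod 19 = 10
Verification: 2 × 10 = 20 = 1 × 19 + 1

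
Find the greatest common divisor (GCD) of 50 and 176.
2

Using the Euclidean algorithm:
50 = 0 × 176 + 50
176 = 3 × 50 + 26
50 = 1 × 26 + 24
26 = 1 × 24 + 2
24 = 12 × 2 + 0

GCD(50, 176) = 2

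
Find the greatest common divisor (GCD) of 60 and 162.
6

Using the Euclidean algorithm:
60 = 0 × 162 + 60
162 = 2 × 60 + 42
60 = 1 × 42 + 18
42 = 2 × 18 + 6
18 = 3 × 6 + 0

GCD(60, 162) = 6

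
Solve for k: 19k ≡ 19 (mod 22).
1

Since gcd(19, 22) = 1 divides 19, a solution exists.
Multiply both sides by the inverse of 19 mod 22:
  19^(-1) mod 22 = 7
  x ≡ 7 × 19 ≡ 133 ≡ 1 (mod 22)
Verification: 19 × 1 = 19 = 0 × 22 + 19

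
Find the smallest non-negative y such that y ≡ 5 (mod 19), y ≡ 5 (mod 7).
5

Using the Chinese Remainder Theorem:
M = product of moduli = 133
For equation 1: M_1 = 7, 7 ≡ 7 (mod 19), inverse of 7 mod 19 is 11 (check: 7 × 11 = 77 ≡ 1 (mod 19))
For equation 2: M_2 = 19, 19 ≡ 5 (mod 7), inverse of 19 mod 7 is 3 (check: 5 × 3 = 15 ≡ 1 (mod 7))
Combine: y ≡ Σ r_i×M_i×(M_i⁻¹ mod m_i) = 5×7×11 + 5×19×3 = 385 + 285 = 670
670 mod 133 = 5
y ≡ 5 (mod 133)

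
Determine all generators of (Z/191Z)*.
Primitive roots mod 191: {19, 21, 22, 28, 29, 33, 35, 42, 44, 47, 53, 56, 57, 58, 61, 62, 63, 71, 73, 74, 76, 83, 87, 88, 89, 91, 93, 94, 95, 99, 101, 105, 106, 110, 111, 112, 113, 114, 116, 119, 123, 124, 126, 127, 131, 132, 137, 140, 141, 143, 145, 146, 148, 151, 157, 164, 165, 167, 168, 171, 173, 174, 175, 176, 178, 179, 181, 182, 183, 187, 188, 189}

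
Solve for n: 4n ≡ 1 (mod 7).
2

Since gcd(4, 7) = 1 divides 1, a solution exists.
Multiply both sides by the inverse of 4 mod 7:
  4^(-1) mod 7 = 2
  x ≡ 2 × 1 ≡ 2 ≡ 2 (mod 7)
Verification: 4 × 2 = 8 = 1 × 7 + 1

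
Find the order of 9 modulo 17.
Powers of 9 mod 17: 9^1≡9, 9^2≡13, 9^3≡15, 9^4≡16, 9^5≡8, 9^6≡4, 9^7≡2, 9^8≡1. Order = 8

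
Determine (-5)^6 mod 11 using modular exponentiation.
(-5) ≡ 6 (mod 11). 6 = 4 + 2 (binary 110). Repeated squaring mod 11: 6^1 ≡ 6; 6^2 ≡ 6² = 36 ≡ 3; 6^4 ≡ 3² = 9 ≡ 9. Multiply: (-5)^6 ≡ 6^4 × 6^2 ≡ 9 × 3 (mod 11): 9 × 3 = 27 ≡ 5. So (-5)^6 ≡ 5 (mod 11).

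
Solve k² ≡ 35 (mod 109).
The square roots of 35 mod 109 are 97 and 12. Verify: 97² = 9409 ≡ 35 (mod 109)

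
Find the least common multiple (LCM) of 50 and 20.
100

First find GCD(50, 20) using the Euclidean algorithm:
50 = 2 × 20 + 10
20 = 2 × 10 + 0
GCD(50, 20) = 10

LCM formula: LCM(a, b) = (a × b) / GCD(a, b)
LCM(50, 20) = (50 × 20) / 10
LCM(50, 20) = 1000 / 10
LCM(50, 20) = 100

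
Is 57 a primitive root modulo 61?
No

To verify, check if 57^(60/q) ≢ 1 (mod 61) for each prime divisor q of 60
Divisors of 60 = 60: [1, 2, 3, 4, 5, 6, 10, 12, 15, 20, 30, 60]
  57^(60/2) = 57^30 ≡ 1 (mod 61)
  57^(60/3) = 57^20 ≡ 13 (mod 61)
  57^(60/5) = 57^12 ≡ 20 (mod 61)
Conclusion: 57 is not a primitive root modulo 61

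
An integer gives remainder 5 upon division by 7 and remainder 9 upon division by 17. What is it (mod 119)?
M = 7 × 17 = 119. M₁ = 17, y₁ ≡ 5 (mod 7). M₂ = 7, y₂ ≡ 5 (mod 17). r = 5×17×5 + 9×7×5 ≡ 26 (mod 119). The smallest positive such number is 26.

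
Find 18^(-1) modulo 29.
21

Using Extended Euclidean Algorithm:
gcd(18, 29) = 1
Bezout coefficients: 18 × -8 + 29 × 5 = 1
So 18 × -8 ≡ 1 (mod 29)
The inverse is -8 mod 29 = 21
Verification: 18 × 21 = 378 = 13 × 29 + 1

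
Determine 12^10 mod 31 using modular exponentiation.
10 = 8 + 2 (binary 1010). Repeated squaring mod 31: 12^1 ≡ 12; 12^2 ≡ 12² = 144 ≡ 20; 12^4 ≡ 20² = 400 ≡ 28; 12^8 ≡ 28² = 784 ≡ 9. Multiply: 12^10 = 12^8 × 12^2 ≡ 9 × 20 (mod 31): 9 × 20 = 180 ≡ 25. So 12^10 ≡ 25 (mod 31).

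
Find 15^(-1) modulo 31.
29

Using Extended Euclidean Algorithm:
gcd(15, 31) = 1
Bezout coefficients: 15 × -2 + 31 × 1 = 1
So 15 × -2 ≡ 1 (mod 31)
The inverse is -2 mod 31 = 29
Verification: 15 × 29 = 435 = 14 × 31 + 1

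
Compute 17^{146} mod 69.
55

Using successive squaring:
Binary expansion of 146: 10010010
Powers of 17 mod 69 (each is the square of the previous):
  17^1 ≡ 17 (mod 69)
  17^2 ≡ 17² = 289 ≡ 13 (mod 69)
  17^4 ≡ 13² = 169 ≡ 31 (mod 69)
  17^8 ≡ 31² = 961 ≡ 64 (mod 69)
  17^16 ≡ 64² = 4096 ≡ 25 (mod 69)
  17^32 ≡ 25² = 625 ≡ 4 (mod 69)
  17^64 ≡ 4² = 16 ≡ 16 (mod 69)
  17^128 ≡ 16² = 256 ≡ 49 (mod 69)
146 = 128 + 16 + 2, so 17^146 = 17^128 × 17^16 × 17^2 ≡ 49 × 25 × 13 (mod 69)
Multiplying step by step:
  49 × 25 = 1225 ≡ 52 (mod 69)
  52 × 13 = 676 ≡ 55 (mod 69)
Result: 17^146 ≡ 55 (mod 69)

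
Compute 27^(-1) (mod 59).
35

Using Extended Euclidean Algorithm:
gcd(27, 59) = 1
Bezout coefficients: 27 × -24 + 59 × 11 = 1
So 27 × -24 ≡ 1 (mod 59)
The inverse is -24 mod 59 = 35
Verification: 27 × 35 = 945 = 16 × 59 + 1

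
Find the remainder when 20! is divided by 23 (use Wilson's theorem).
(22)! = (20)! × (21) × (22) ≡ -1 (mod 23). So (20)! ≡ -1 × [(22)(21)]^(-1) ≡ 11 (mod 23)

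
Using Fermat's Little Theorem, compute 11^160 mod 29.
By Fermat: 11^{28} ≡ 1 (mod 29). 160 = 5×28 + 20. So 11^{160} ≡ 11^{20} ≡ 20 (mod 29)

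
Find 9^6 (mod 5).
9 ≡ 4 (mod 5). 6 = 4 + 2 (binary 110). Repeated squaring mod 5: 4^1 ≡ 4; 4^2 ≡ 4² = 16 ≡ 1; 4^4 ≡ 1² = 1 ≡ 1. Multiply: 9^6 ≡ 4^4 × 4^2 ≡ 1 × 1 (mod 5): 1 × 1 = 1 ≡ 1. So 9^6 ≡ 1 (mod 5).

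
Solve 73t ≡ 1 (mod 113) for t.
48

Using Extended Euclidean Algorithm:
gcd(73, 113) = 1
Bezout coefficients: 73 × 48 + 113 × -31 = 1
So 73 × 48 ≡ 1 (mod 113)
The inverse is 48 mod 113 = 48
Verification: 73 × 48 = 3504 = 31 × 113 + 1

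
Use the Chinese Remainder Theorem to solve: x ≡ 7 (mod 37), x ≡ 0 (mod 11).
44

Using the Chinese Remainder Theorem:
M = product of moduli = 407
For equation 1: M_1 = 11, 11 ≡ 11 (mod 37), inverse of 11 mod 37 is 27 (check: 11 × 27 = 297 ≡ 1 (mod 37))
For equation 2: M_2 = 37, 37 ≡ 4 (mod 11), inverse of 37 mod 11 is 3 (check: 4 × 3 = 12 ≡ 1 (mod 11))
Combine: x ≡ Σ r_i×M_i×(M_i⁻¹ mod m_i) = 7×11×27 + 0×37×3 = 2079 + 0 = 2079
2079 mod 407 = 44
x ≡ 44 (mod 407)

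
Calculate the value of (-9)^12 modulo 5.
Using Fermat: (-9)^{4} ≡ 1 (mod 5). 12 ≡ 0 (mod 4). So (-9)^{12} ≡ (-9)^{0} ≡ 1 (mod 5)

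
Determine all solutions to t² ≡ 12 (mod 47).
The square roots of 12 mod 47 are 24 and 23. Verify: 24² = 576 ≡ 12 (mod 47)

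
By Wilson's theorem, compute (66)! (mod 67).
By Wilson's theorem, (66)! ≡ -1 ≡ 66 (mod 67)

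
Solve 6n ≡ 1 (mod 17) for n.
6^(-1) ≡ 3 (mod 17). Verification: 6 × 3 = 18 ≡ 1 (mod 17)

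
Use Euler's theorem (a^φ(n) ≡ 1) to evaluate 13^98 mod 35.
By Euler: 13^{24} ≡ 1 (mod 35) since gcd(13, 35) = 1. 98 = 4×24 + 2. So 13^{98} ≡ 13^{2} ≡ 29 (mod 35)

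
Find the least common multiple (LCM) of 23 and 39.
897

First find GCD(23, 39) using the Euclidean algorithm:
23 = 0 × 39 + 23
39 = 1 × 23 + 16
23 = 1 × 16 + 7
16 = 2 × 7 + 2
7 = 3 × 2 + 1
2 = 2 × 1 + 0
GCD(23, 39) = 1

LCM formula: LCM(a, b) = (a × b) / GCD(a, b)
LCM(23, 39) = (23 × 39) / 1
LCM(23, 39) = 897 / 1
LCM(23, 39) = 897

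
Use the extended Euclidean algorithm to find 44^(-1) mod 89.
Extended GCD: 44(-2) + 89(1) = 1. So 44^(-1) ≡ 87 ≡ 87 (mod 89). Verify: 44 × 87 = 3828 ≡ 1 (mod 89)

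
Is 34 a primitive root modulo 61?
p - 1 = 60 has prime divisors 2, 3, 5. Check 34^(60/q) mod 61 for each: 34^(60/2) = 34^30 ≡ 1, 34^(60/3) = 34^20 ≡ 1, 34^(60/5) = 34^12 ≡ 58 (mod 61). Since 34^30 ≡ 1 (mod 61), the order of 34 divides 30 (in fact the order is 5) ≠ 60, so it is not a primitive root.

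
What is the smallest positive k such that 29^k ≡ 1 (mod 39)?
Powers of 29 mod 39: 29^1≡29, 29^2≡22, 29^3≡14, 29^4≡16, 29^5≡35, 29^6≡1. Order = 6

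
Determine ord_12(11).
Powers of 11 mod 12: 11^1≡11, 11^2≡1. Order = 2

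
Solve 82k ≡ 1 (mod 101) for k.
85

Using Extended Euclidean Algorithm:
gcd(82, 101) = 1
Bezout coefficients: 82 × -16 + 101 × 13 = 1
So 82 × -16 ≡ 1 (mod 101)
The inverse is -16 mod 101 = 85
Verification: 82 × 85 = 6970 = 69 × 101 + 1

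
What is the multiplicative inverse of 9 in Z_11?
9^(-1) ≡ 5 (mod 11). Verification: 9 × 5 = 45 ≡ 1 (mod 11)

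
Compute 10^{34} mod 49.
46

Using successive squaring:
Binary expansion of 34: 100010
Powers of 10 mod 49 (each is the square of the previous):
  10^1 ≡ 10 (mod 49)
  10^2 ≡ 10² = 100 ≡ 2 (mod 49)
  10^4 ≡ 2² = 4 ≡ 4 (mod 49)
  10^8 ≡ 4² = 16 ≡ 16 (mod 49)
  10^16 ≡ 16² = 256 ≡ 11 (mod 49)
  10^32 ≡ 11² = 121 ≡ 23 (mod 49)
34 = 32 + 2, so 10^34 = 10^32 × 10^2 ≡ 23 × 2 (mod 49)
Multiplying step by step:
  23 × 2 = 46 ≡ 46 (mod 49)
Result: 10^34 ≡ 46 (mod 49)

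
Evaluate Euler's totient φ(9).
6

Prime factorization: 9 = 3^2
Using the formula φ(n) = n × Π(1 - 1/p) for each prime factor p:
φ(9) = 9 × (1 - 1/3)
φ(9) = 6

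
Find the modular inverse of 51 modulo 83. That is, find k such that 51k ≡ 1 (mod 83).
70

Using Extended Euclidean Algorithm:
gcd(51, 83) = 1
Bezout coefficients: 51 × -13 + 83 × 8 = 1
So 51 × -13 ≡ 1 (mod 83)
The inverse is -13 mod 83 = 70
Verification: 51 × 70 = 3570 = 43 × 83 + 1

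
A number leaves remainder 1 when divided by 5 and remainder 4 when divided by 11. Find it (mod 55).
M = 5 × 11 = 55. M₁ = 11, y₁ ≡ 1 (mod 5). M₂ = 5, y₂ ≡ 9 (mod 11). y = 1×11×1 + 4×5×9 ≡ 26 (mod 55)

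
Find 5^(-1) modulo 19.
4

Using Extended Euclidean Algorithm:
gcd(5, 19) = 1
Bezout coefficients: 5 × 4 + 19 × -1 = 1
So 5 × 4 ≡ 1 (mod 19)
The inverse is 4 mod 19 = 4
Verification: 5 × 4 = 20 = 1 × 19 + 1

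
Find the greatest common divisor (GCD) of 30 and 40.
10

Using the Euclidean algorithm:
30 = 0 × 40 + 30
40 = 1 × 30 + 10
30 = 3 × 10 + 0

GCD(30, 40) = 10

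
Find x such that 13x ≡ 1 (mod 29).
13^(-1) ≡ 9 (mod 29). Verification: 13 × 9 = 117 ≡ 1 (mod 29)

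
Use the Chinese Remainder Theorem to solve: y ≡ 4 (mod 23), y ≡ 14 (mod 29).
188

Using the Chinese Remainder Theorem:
M = product of moduli = 667
For equation 1: M_1 = 29, 29 ≡ 6 (mod 23), inverse of 29 mod 23 is 4 (check: 6 × 4 = 24 ≡ 1 (mod 23))
For equation 2: M_2 = 23, 23 ≡ 23 (mod 29), inverse of 23 mod 29 is 24 (check: 23 × 24 = 552 ≡ 1 (mod 29))
Combine: y ≡ Σ r_i×M_i×(M_i⁻¹ mod m_i) = 4×29×4 + 14×23×24 = 464 + 7728 = 8192
8192 mod 667 = 188
y ≡ 188 (mod 667)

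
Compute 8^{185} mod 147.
71

Using successive squaring:
Binary expansion of 185: 10111001
Powers of 8 mod 147 (each is the square of the previous):
  8^1 ≡ 8 (mod 147)
  8^2 ≡ 8² = 64 ≡ 64 (mod 147)
  8^4 ≡ 64² = 4096 ≡ 127 (mod 147)
  8^8 ≡ 127² = 16129 ≡ 106 (mod 147)
  8^16 ≡ 106² = 11236 ≡ 64 (mod 147)
  8^32 ≡ 64² = 4096 ≡ 127 (mod 147)
  8^64 ≡ 127² = 16129 ≡ 106 (mod 147)
  8^128 ≡ 106² = 11236 ≡ 64 (mod 147)
185 = 128 + 32 + 16 + 8 + 1, so 8^185 = 8^128 × 8^32 × 8^16 × 8^8 × 8^1 ≡ 64 × 127 × 64 × 106 × 8 (mod 147)
Multiplying step by step:
  64 × 127 = 8128 ≡ 43 (mod 147)
  43 × 64 = 2752 ≡ 106 (mod 147)
  106 × 106 = 11236 ≡ 64 (mod 147)
  64 × 8 = 512 ≡ 71 (mod 147)
Result: 8^185 ≡ 71 (mod 147)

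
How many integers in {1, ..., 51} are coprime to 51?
32

Prime factorization: 51 = 3 × 17
Using the formula φ(n) = n × Π(1 - 1/p) for each prime factor p:
φ(51) = 51 × (1 - 1/3) × (1 - 1/17)
φ(51) = 32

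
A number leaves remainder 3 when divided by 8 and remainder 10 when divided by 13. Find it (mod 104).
M = 8 × 13 = 104. M₁ = 13, y₁ ≡ 5 (mod 8). M₂ = 8, y₂ ≡ 5 (mod 13). m = 3×13×5 + 10×8×5 ≡ 75 (mod 104)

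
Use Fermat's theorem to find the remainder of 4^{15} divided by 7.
1

By Fermat's Little Theorem, a^(p-1) ≡ 1 (mod p) for prime p and gcd(a, p) = 1
Here p = 7, so 4^6 ≡ 1 (mod 7)
We can reduce the exponent: 15 mod 6 = 3
So 4^15 ≡ 4^3 (mod 7)
Computing: 4^3 mod 7 = 1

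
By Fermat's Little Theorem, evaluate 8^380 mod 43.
By Fermat: 8^{42} ≡ 1 (mod 43). 380 ≡ 2 (mod 42). So 8^{380} ≡ 8^{2} ≡ 21 (mod 43)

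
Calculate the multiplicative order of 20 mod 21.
Powers of 20 mod 21: 20^1≡20, 20^2≡1. Order = 2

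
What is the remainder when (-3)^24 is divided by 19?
Using Fermat: (-3)^{18} ≡ 1 (mod 19). 24 ≡ 6 (mod 18). So (-3)^{24} ≡ (-3)^{6} ≡ 7 (mod 19)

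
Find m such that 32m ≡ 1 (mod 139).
32^(-1) ≡ 126 (mod 139). Verification: 32 × 126 = 4032 ≡ 1 (mod 139)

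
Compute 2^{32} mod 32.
0

Using successive squaring:
Binary expansion of 32: 100000
Powers of 2 mod 32 (each is the square of the previous):
  2^1 ≡ 2 (mod 32)
  2^2 ≡ 2² = 4 ≡ 4 (mod 32)
  2^4 ≡ 4² = 16 ≡ 16 (mod 32)
  2^8 ≡ 16² = 256 ≡ 0 (mod 32)
  2^16 ≡ 0² = 0 ≡ 0 (mod 32)
  2^32 ≡ 0² = 0 ≡ 0 (mod 32)
32 is a power of 2, so 2^32 is the last square: ≡ 0 (mod 32)
Result: 2^32 ≡ 0 (mod 32)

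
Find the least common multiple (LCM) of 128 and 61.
7808

First find GCD(128, 61) using the Euclidean algorithm:
128 = 2 × 61 + 6
61 = 10 × 6 + 1
6 = 6 × 1 + 0
GCD(128, 61) = 1

LCM formula: LCM(a, b) = (a × b) / GCD(a, b)
LCM(128, 61) = (128 × 61) / 1
LCM(128, 61) = 7808 / 1
LCM(128, 61) = 7808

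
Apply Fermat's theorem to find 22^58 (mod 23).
By Fermat: 22^{22} ≡ 1 (mod 23). 58 = 2×22 + 14. So 22^{58} ≡ 22^{14} ≡ 1 (mod 23)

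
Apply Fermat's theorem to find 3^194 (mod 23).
By Fermat: 3^{22} ≡ 1 (mod 23). 194 = 8×22 + 18. So 3^{194} ≡ 3^{18} ≡ 2 (mod 23)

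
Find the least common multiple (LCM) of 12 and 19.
228

First find GCD(12, 19) using the Euclidean algorithm:
12 = 0 × 19 + 12
19 = 1 × 12 + 7
12 = 1 × 7 + 5
7 = 1 × 5 + 2
5 = 2 × 2 + 1
2 = 2 × 1 + 0
GCD(12, 19) = 1

LCM formula: LCM(a, b) = (a × b) / GCD(a, b)
LCM(12, 19) = (12 × 19) / 1
LCM(12, 19) = 228 / 1
LCM(12, 19) = 228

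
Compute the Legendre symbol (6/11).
(6/11) = 6^{5} mod 11 = -1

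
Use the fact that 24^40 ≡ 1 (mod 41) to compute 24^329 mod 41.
By Fermat: 24^{40} ≡ 1 (mod 41). 329 = 8×40 + 9. So 24^{329} ≡ 24^{9} ≡ 15 (mod 41)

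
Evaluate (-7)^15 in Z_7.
Using repeated squaring. (-7) ≡ 0 (mod 7). 15 = 8 + 4 + 2 + 1 (binary 1111). Repeated squaring mod 7: 0^1 ≡ 0; 0^2 ≡ 0² = 0 ≡ 0; 0^4 ≡ 0² = 0 ≡ 0; 0^8 ≡ 0² = 0 ≡ 0. Multiply: (-7)^15 ≡ 0^8 × 0^4 × 0^2 × 0^1 ≡ 0 × 0 × 0 × 0 (mod 7): 0 × 0 = 0 ≡ 0; 0 × 0 = 0 ≡ 0; 0 × 0 = 0 ≡ 0. So (-7)^15 ≡ 0 (mod 7).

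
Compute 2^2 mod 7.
2 = 2 (binary 10). Repeated squaring mod 7: 2^1 ≡ 2; 2^2 ≡ 2² = 4 ≡ 4. So 2^2 ≡ 4 (mod 7).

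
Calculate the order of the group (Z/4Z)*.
2

Prime factorization: 4 = 2^2
Using the formula φ(n) = n × Π(1 - 1/p) for each prime factor p:
φ(4) = 4 × (1 - 1/2)
φ(4) = 2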